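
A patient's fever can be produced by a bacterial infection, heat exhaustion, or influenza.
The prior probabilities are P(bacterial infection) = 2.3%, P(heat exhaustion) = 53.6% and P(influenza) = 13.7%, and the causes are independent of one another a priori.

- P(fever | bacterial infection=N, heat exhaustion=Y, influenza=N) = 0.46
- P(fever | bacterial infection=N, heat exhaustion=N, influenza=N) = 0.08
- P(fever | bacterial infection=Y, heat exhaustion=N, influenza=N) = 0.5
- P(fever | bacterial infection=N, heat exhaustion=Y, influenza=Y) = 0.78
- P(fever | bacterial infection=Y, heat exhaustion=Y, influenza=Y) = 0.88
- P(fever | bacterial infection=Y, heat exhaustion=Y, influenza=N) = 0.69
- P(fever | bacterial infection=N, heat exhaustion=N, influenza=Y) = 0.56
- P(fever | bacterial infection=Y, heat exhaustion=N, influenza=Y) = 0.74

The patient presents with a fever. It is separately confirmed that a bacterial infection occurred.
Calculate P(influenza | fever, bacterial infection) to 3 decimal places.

P(influenza | fever, bacterial infection) ≈ 0.177

Weight on influenza=true, given the evidence: 0.047040 + 0.064620 = 0.111660
Normalizer over all consistent configurations: 0.5×0.464×0.863 + 0.74×0.464×0.137 + 0.69×0.536×0.863 + 0.88×0.536×0.137 = 0.631048
P(influenza | fever, bacterial infection) = 0.111660/0.631048 ≈ 0.177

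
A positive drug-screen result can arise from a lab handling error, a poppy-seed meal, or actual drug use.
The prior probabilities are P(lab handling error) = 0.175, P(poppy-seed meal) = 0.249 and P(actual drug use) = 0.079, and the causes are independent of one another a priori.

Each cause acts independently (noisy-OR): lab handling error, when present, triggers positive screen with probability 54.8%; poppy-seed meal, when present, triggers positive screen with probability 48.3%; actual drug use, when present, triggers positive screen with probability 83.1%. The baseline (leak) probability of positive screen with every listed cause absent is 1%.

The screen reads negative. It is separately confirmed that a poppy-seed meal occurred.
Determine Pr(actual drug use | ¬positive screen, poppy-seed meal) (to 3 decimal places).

Pr(actual drug use | ¬positive screen, poppy-seed meal) ≈ 0.014

Under noisy-OR, P(positive screen | causes) = 1 − (1−0.01)·∏(1−qᵢ) over the active causes.
Enumerate the 4 (lab handling error, actual drug use) configurations and weight by the priors:
  P(¬positive screen | poppy-seed meal) = 0.51183*0.825*0.921 + 0.086499*0.825*0.079 + 0.231347*0.175*0.921 + 0.039098*0.175*0.079
        = 0.388901 + 0.005638 + 0.037287 + 0.000541 = 0.432367
The terms with actual drug use present sum to 0.006179, so
  P(actual drug use | ¬positive screen, poppy-seed meal) = 0.006179 / 0.432367 ≈ 0.014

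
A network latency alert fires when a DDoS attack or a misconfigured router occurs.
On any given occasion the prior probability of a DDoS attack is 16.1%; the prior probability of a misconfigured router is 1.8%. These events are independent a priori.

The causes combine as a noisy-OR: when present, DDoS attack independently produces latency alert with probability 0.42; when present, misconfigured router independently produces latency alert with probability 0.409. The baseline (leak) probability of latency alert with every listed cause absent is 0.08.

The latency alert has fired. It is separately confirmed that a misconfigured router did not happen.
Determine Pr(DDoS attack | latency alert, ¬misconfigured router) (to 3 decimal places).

Under noisy-OR, P(latency alert | causes) = 1 − (1−0.08)·∏(1−qᵢ) over the active causes.
For the numerator, keep only DDoS attack=true terms: 0.4664*0.161 = 0.075090
Denominator P(latency alert | ¬misconfigured router): 0.08*0.839 + 0.4664*0.161 = 0.142210
P(DDoS attack | latency alert, ¬misconfigured router) = 0.075090/0.142210 ≈ 0.528

Pr(DDoS attack | latency alert, ¬misconfigured router) ≈ 0.528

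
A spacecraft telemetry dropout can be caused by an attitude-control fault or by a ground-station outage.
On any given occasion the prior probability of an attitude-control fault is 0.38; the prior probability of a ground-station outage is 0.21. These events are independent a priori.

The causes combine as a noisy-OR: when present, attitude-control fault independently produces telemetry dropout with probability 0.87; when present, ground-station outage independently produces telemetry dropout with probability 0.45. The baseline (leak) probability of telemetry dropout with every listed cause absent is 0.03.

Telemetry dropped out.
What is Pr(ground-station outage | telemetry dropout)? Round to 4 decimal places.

Under noisy-OR, P(telemetry dropout | causes) = 1 − (1−0.03)·∏(1−qᵢ) over the active causes.
Enumerate the 4 (attitude-control fault, ground-station outage) configurations and weight by the priors:
  P(telemetry dropout) = 0.03·0.62·0.79 + 0.4665·0.62·0.21 + 0.8739·0.38·0.79 + 0.930645·0.38·0.21
        = 0.014694 + 0.060738 + 0.262345 + 0.074265 = 0.412042
Keeping only the ground-station outage-present terms gives 0.135003, so
  P(ground-station outage | telemetry dropout) = 0.135003 / 0.412042 ≈ 0.3276

Pr(ground-station outage | telemetry dropout) ≈ 0.3276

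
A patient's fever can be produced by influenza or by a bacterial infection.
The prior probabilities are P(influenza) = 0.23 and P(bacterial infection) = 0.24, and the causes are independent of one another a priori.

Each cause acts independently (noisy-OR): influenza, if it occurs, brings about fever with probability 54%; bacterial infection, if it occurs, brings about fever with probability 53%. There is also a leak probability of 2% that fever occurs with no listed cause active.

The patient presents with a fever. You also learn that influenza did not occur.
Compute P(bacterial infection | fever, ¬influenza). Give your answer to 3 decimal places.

Under noisy-OR, P(fever | causes) = 1 − (1−0.02)·∏(1−qᵢ) over the active causes.
Sum P(fever|·) weighted by the priors over both values of bacterial infection:
  P(fever | ¬influenza) = 0.02×0.76 + 0.5394×0.24
        = 0.015200 + 0.129456 = 0.144656
Configurations with bacterial infection contribute 0.129456, so
  P(bacterial infection | fever, ¬influenza) = 0.129456 / 0.144656 ≈ 0.895

P(bacterial infection | fever, ¬influenza) ≈ 0.895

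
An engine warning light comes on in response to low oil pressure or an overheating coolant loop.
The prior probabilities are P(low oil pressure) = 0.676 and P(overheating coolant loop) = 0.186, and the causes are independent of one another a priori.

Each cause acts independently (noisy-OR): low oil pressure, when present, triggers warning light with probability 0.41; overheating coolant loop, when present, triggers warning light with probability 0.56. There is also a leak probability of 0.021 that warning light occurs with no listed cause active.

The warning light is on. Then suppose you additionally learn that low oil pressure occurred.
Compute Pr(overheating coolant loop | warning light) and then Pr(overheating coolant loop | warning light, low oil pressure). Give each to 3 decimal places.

Pr(overheating coolant loop | warning light) ≈ 0.350; Pr(overheating coolant loop | warning light, low oil pressure) ≈ 0.287

Under noisy-OR, P(warning light | causes) = 1 − (1−0.021)·∏(1−qᵢ) over the active causes.
P(warning light) = 0.021×0.324×0.814 + 0.56924×0.324×0.186 + 0.42239×0.676×0.814 + 0.745852×0.676×0.186 = 0.005538 + 0.034305 + 0.232426 + 0.093780 = 0.366049
Restricting to configurations with overheating coolant loop present: 0.034305 + 0.093780 = 0.128085.
So P(overheating coolant loop | warning light) = 0.128085/0.366049 ≈ 0.350.

Now condition on the additional information:
P(warning light | low oil pressure) = 0.42239×0.814 + 0.745852×0.186 = 0.343825 + 0.138728 = 0.482553
The overheating coolant loop-present share is 0.745852×0.186 = 0.138728.
Hence the posterior is 0.138728/0.482553 ≈ 0.287.
This is intercausal reasoning (explaining away): once low oil pressure accounts for the warning light, overheating coolant loop becomes less likely.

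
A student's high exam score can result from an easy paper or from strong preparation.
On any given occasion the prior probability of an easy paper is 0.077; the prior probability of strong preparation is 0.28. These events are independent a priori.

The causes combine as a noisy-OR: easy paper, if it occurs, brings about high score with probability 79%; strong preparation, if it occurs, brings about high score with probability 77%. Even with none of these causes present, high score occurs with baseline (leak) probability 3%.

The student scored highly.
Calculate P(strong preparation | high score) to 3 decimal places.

Under noisy-OR, P(high score | causes) = 1 − (1−0.03)·∏(1−qᵢ) over the active causes.
By total probability over the 4 (easy paper, strong preparation) configurations:
  P(high score) = 0.03·0.923·0.72 + 0.7769·0.923·0.28 + 0.7963·0.077·0.72 + 0.953149·0.077·0.28
        = 0.019937 + 0.200782 + 0.044147 + 0.020550 = 0.285416
The terms with strong preparation present sum to 0.221332, so
  P(strong preparation | high score) = 0.221332 / 0.285416 ≈ 0.775

P(strong preparation | high score) ≈ 0.775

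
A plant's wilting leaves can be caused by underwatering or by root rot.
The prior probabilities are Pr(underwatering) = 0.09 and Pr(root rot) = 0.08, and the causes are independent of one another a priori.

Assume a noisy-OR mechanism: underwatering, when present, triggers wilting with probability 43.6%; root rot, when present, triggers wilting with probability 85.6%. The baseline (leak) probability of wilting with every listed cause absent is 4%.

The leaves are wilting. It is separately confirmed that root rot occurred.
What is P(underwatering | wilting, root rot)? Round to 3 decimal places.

P(underwatering | wilting, root rot) ≈ 0.096

Under noisy-OR, P(wilting | causes) = 1 − (1−0.04)·∏(1−qᵢ) over the active causes.
P(wilting | root rot) = 0.86176·0.91 + 0.922033·0.09 = 0.784202 + 0.082983 = 0.867185
Of this, 0.082983 comes from 0.922033·0.09 (the underwatering=true cases).
P(underwatering | wilting, root rot) = 0.082983 / 0.867185 ≈ 0.096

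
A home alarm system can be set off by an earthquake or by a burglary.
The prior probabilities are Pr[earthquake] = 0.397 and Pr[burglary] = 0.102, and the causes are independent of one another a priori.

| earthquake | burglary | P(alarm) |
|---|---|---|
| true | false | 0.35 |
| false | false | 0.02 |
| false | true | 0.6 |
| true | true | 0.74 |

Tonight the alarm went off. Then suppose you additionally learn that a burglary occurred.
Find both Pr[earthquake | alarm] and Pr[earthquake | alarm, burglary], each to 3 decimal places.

By total probability over the 4 (earthquake, burglary) configurations:
  P(alarm) = 0.02*0.603*0.898 + 0.6*0.603*0.102 + 0.35*0.397*0.898 + 0.74*0.397*0.102
        = 0.010830 + 0.036904 + 0.124777 + 0.029966 = 0.202477
The terms with earthquake present sum to 0.154743, so
  P(earthquake | alarm) = 0.154743 / 0.202477 ≈ 0.764

Now also conditioning on burglary=true:
P(alarm | burglary) = 0.6×0.603 + 0.74×0.397 = 0.361800 + 0.293780 = 0.655580
Restricting to configurations with earthquake present: 0.74×0.397 = 0.293780.
So P(earthquake | alarm, burglary) = 0.293780/0.655580 ≈ 0.448.
The drop from 0.764 to 0.448 is the explaining-away (discounting) effect.

Pr[earthquake | alarm] ≈ 0.764; Pr[earthquake | alarm, burglary] ≈ 0.448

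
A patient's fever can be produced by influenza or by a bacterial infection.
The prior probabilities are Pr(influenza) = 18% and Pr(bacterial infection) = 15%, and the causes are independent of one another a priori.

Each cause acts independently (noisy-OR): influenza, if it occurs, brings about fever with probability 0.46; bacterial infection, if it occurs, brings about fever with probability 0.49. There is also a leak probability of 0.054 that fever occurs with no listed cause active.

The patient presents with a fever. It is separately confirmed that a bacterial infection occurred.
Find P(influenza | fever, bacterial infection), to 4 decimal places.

P(influenza | fever, bacterial infection) ≈ 0.2388

Under noisy-OR, P(fever | causes) = 1 − (1−0.054)·∏(1−qᵢ) over the active causes.
Numerator (weight on configurations with influenza): 0.739472·0.18 = 0.133105
Denominator P(fever | bacterial infection): 0.51754·0.82 + 0.739472·0.18 = 0.557488
P(influenza | fever, bacterial infection) = 0.133105/0.557488 ≈ 0.2388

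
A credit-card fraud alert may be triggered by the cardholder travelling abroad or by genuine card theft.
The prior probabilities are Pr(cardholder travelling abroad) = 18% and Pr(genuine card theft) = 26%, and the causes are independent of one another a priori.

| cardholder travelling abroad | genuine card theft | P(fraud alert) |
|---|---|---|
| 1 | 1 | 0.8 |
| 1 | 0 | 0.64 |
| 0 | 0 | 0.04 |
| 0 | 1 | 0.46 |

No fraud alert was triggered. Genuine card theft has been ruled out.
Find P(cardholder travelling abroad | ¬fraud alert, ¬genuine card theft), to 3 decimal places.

By total probability over both values of cardholder travelling abroad:
  P(¬fraud alert | ¬genuine card theft) = 0.96·0.82 + 0.36·0.18
        = 0.787200 + 0.064800 = 0.852000
The terms with cardholder travelling abroad present sum to 0.064800, so
  P(cardholder travelling abroad | ¬fraud alert, ¬genuine card theft) = 0.064800 / 0.852000 ≈ 0.076

P(cardholder travelling abroad | ¬fraud alert, ¬genuine card theft) ≈ 0.076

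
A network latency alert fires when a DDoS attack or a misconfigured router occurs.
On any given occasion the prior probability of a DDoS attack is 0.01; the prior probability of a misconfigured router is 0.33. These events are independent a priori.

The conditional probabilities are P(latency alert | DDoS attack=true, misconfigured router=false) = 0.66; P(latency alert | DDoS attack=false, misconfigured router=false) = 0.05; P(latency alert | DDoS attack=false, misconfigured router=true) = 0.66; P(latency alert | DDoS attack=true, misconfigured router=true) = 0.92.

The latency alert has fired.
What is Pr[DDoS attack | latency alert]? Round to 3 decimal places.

P(latency alert) = 0.05·0.99·0.67 + 0.66·0.99·0.33 + 0.66·0.01·0.67 + 0.92·0.01·0.33 = 0.033165 + 0.215622 + 0.004422 + 0.003036 = 0.256245
Of this, 0.007458 comes from 0.004422 + 0.003036 (the DDoS attack=true cases).
P(DDoS attack | latency alert) = 0.007458 / 0.256245 ≈ 0.029

Pr[DDoS attack | latency alert] ≈ 0.029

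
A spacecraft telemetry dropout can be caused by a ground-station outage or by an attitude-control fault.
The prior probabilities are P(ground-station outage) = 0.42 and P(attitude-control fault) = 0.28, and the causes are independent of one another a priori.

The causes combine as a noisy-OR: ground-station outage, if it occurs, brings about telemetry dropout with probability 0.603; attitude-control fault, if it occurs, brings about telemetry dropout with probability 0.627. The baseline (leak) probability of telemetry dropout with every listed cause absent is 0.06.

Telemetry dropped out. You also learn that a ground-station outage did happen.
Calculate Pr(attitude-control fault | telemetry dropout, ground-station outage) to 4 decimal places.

Pr(attitude-control fault | telemetry dropout, ground-station outage) ≈ 0.3481

Under noisy-OR, P(telemetry dropout | causes) = 1 − (1−0.06)·∏(1−qᵢ) over the active causes.
Weight on attitude-control fault=true, given the evidence: 0.860804×0.28 = 0.241025
Normalizer over all consistent configurations: 0.62682×0.72 + 0.860804×0.28 = 0.692335
P(attitude-control fault | telemetry dropout, ground-station outage) = 0.241025/0.692335 ≈ 0.3481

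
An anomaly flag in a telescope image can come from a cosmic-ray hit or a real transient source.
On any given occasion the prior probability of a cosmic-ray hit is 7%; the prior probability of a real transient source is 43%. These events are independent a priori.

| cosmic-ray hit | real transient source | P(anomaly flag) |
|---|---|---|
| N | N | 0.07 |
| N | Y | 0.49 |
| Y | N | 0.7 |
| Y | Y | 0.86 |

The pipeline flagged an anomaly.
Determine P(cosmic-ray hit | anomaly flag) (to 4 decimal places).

P(anomaly flag) = 0.07×0.93×0.57 + 0.49×0.93×0.43 + 0.7×0.07×0.57 + 0.86×0.07×0.43 = 0.037107 + 0.195951 + 0.027930 + 0.025886 = 0.286874
Restricting to configurations with cosmic-ray hit present: 0.027930 + 0.025886 = 0.053816.
Hence the posterior is 0.053816/0.286874 ≈ 0.1876.

P(cosmic-ray hit | anomaly flag) ≈ 0.1876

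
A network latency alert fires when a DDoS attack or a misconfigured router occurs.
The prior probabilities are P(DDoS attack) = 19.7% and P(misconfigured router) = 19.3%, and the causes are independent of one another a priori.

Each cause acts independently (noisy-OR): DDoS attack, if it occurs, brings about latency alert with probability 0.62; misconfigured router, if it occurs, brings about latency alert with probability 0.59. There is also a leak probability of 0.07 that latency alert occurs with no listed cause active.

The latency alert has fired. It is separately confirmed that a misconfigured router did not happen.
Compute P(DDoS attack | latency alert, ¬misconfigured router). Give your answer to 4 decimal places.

P(DDoS attack | latency alert, ¬misconfigured router) ≈ 0.6938

Under noisy-OR, P(latency alert | causes) = 1 − (1−0.07)·∏(1−qᵢ) over the active causes.
P(latency alert | ¬misconfigured router) = 0.07*0.803 + 0.6466*0.197 = 0.056210 + 0.127380 = 0.183590
Of this, 0.127380 comes from 0.6466*0.197 (the DDoS attack=true cases).
So P(DDoS attack | latency alert, ¬misconfigured router) = 0.127380/0.183590 ≈ 0.6938.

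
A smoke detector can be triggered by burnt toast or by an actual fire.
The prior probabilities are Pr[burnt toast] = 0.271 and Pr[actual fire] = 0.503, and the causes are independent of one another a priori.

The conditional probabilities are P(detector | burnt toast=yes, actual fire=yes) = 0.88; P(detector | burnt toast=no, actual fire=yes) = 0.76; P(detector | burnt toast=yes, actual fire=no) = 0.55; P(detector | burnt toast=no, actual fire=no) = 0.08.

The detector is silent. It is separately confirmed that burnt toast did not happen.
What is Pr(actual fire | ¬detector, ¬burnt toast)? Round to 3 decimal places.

P(¬detector | ¬burnt toast) = 0.92×0.497 + 0.24×0.503 = 0.457240 + 0.120720 = 0.577960
The actual fire-present share is 0.24×0.503 = 0.120720.
Hence the posterior is 0.120720/0.577960 ≈ 0.209.

Pr(actual fire | ¬detector, ¬burnt toast) ≈ 0.209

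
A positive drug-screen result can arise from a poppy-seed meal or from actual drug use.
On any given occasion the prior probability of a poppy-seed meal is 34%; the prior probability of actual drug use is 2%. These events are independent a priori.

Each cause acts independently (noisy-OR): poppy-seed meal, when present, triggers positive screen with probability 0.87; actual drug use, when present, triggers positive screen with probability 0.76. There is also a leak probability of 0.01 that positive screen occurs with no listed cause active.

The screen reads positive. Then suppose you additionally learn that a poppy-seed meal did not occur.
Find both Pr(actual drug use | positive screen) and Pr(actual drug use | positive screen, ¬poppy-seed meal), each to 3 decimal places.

Under noisy-OR, P(positive screen | causes) = 1 − (1−0.01)·∏(1−qᵢ) over the active causes.
P(positive screen) = 0.01*0.66*0.98 + 0.7624*0.66*0.02 + 0.8713*0.34*0.98 + 0.969112*0.34*0.02 = 0.006468 + 0.010064 + 0.290317 + 0.006590 = 0.313439
The actual drug use-present share is 0.010064 + 0.006590 = 0.016654.
P(actual drug use | positive screen) = 0.016654 / 0.313439 ≈ 0.053

Now also conditioning on poppy-seed meal≠true:
By total probability over both values of actual drug use:
  P(positive screen | ¬poppy-seed meal) = 0.01·0.98 + 0.7624·0.02
        = 0.009800 + 0.015248 = 0.025048
Configurations with actual drug use contribute 0.015248, so
  P(actual drug use | positive screen, ¬poppy-seed meal) = 0.015248 / 0.025048 ≈ 0.609
Ruling out poppy-seed meal raises the posterior on actual drug use — the flip side of explaining away.

Pr(actual drug use | positive screen) ≈ 0.053; Pr(actual drug use | positive screen, ¬poppy-seed meal) ≈ 0.609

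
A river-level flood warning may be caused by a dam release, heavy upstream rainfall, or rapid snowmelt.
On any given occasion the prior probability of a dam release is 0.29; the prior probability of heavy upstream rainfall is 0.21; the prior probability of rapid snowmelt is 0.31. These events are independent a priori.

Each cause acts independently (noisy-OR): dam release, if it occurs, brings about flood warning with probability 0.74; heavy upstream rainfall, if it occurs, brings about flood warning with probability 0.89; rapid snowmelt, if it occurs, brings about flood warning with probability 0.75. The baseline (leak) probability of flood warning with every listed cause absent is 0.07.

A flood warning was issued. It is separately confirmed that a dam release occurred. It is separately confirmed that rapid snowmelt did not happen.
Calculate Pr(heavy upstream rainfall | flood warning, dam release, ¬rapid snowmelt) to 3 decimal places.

Under noisy-OR, P(flood warning | causes) = 1 − (1−0.07)·∏(1−qᵢ) over the active causes.
Sum P(flood warning|·) weighted by the priors over both values of heavy upstream rainfall:
  P(flood warning | dam release, ¬rapid snowmelt) = 0.7582×0.79 + 0.973402×0.21
        = 0.598978 + 0.204414 = 0.803392
The terms with heavy upstream rainfall present sum to 0.204414, so
  P(heavy upstream rainfall | flood warning, dam release, ¬rapid snowmelt) = 0.204414 / 0.803392 ≈ 0.254

Pr(heavy upstream rainfall | flood warning, dam release, ¬rapid snowmelt) ≈ 0.254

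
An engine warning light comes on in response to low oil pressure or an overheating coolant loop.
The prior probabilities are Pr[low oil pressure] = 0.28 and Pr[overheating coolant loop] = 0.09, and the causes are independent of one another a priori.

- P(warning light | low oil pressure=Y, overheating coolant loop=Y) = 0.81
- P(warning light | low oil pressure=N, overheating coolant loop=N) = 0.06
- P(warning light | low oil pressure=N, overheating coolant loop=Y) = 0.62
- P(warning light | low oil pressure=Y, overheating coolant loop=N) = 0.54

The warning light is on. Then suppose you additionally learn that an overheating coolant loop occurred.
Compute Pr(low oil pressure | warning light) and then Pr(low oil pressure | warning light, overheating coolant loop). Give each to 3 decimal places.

Weight on low oil pressure=true, given the evidence: 0.137592 + 0.020412 = 0.158004
Denominator P(warning light): 0.06·0.72·0.91 + 0.62·0.72·0.09 + 0.54·0.28·0.91 + 0.81·0.28·0.09 = 0.237492
Posterior = 0.158004 / 0.237492 ≈ 0.665

Now also conditioning on overheating coolant loop=true:
Sum P(warning light|·) weighted by the priors over both values of low oil pressure:
  P(warning light | overheating coolant loop) = 0.62*0.72 + 0.81*0.28
        = 0.446400 + 0.226800 = 0.673200
Keeping only the low oil pressure-present terms gives 0.226800, so
  P(low oil pressure | warning light, overheating coolant loop) = 0.226800 / 0.673200 ≈ 0.337

Pr(low oil pressure | warning light) ≈ 0.665; Pr(low oil pressure | warning light, overheating coolant loop) ≈ 0.337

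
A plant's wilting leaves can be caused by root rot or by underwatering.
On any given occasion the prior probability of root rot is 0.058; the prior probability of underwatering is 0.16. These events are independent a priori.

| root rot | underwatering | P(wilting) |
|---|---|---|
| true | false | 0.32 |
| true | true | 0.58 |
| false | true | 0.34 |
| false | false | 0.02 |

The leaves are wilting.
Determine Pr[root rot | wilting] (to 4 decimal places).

Pr[root rot | wilting] ≈ 0.2382

P(wilting) = 0.02*0.942*0.84 + 0.34*0.942*0.16 + 0.32*0.058*0.84 + 0.58*0.058*0.16 = 0.015826 + 0.051245 + 0.015590 + 0.005382 = 0.088043
Restricting to configurations with root rot present: 0.015590 + 0.005382 = 0.020972.
So P(root rot | wilting) = 0.020972/0.088043 ≈ 0.2382.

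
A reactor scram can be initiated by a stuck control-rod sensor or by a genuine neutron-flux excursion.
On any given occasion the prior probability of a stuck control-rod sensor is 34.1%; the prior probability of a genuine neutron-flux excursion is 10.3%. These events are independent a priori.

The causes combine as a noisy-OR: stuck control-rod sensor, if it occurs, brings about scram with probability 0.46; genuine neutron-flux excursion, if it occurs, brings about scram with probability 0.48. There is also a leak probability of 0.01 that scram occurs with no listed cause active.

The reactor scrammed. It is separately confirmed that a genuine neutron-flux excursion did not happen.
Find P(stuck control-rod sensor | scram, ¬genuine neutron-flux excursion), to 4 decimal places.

P(stuck control-rod sensor | scram, ¬genuine neutron-flux excursion) ≈ 0.9601

Under noisy-OR, P(scram | causes) = 1 − (1−0.01)·∏(1−qᵢ) over the active causes.
Weight on stuck control-rod sensor=true, given the evidence: 0.4654·0.341 = 0.158701
The normalizing constant is 0.01·0.659 + 0.4654·0.341 = 0.165291
P(stuck control-rod sensor | scram, ¬genuine neutron-flux excursion) = 0.158701/0.165291 ≈ 0.9601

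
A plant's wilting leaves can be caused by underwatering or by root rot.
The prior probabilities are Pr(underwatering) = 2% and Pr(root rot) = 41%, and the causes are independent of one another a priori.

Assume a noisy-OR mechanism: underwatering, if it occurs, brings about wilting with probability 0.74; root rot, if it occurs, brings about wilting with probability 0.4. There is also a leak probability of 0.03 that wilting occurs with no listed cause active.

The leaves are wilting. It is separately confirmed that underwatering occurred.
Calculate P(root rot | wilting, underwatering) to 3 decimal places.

Under noisy-OR, P(wilting | causes) = 1 − (1−0.03)·∏(1−qᵢ) over the active causes.
P(wilting | underwatering) = 0.7478×0.59 + 0.84868×0.41 = 0.441202 + 0.347959 = 0.789161
Restricting to configurations with root rot present: 0.84868×0.41 = 0.347959.
P(root rot | wilting, underwatering) = 0.347959 / 0.789161 ≈ 0.441

P(root rot | wilting, underwatering) ≈ 0.441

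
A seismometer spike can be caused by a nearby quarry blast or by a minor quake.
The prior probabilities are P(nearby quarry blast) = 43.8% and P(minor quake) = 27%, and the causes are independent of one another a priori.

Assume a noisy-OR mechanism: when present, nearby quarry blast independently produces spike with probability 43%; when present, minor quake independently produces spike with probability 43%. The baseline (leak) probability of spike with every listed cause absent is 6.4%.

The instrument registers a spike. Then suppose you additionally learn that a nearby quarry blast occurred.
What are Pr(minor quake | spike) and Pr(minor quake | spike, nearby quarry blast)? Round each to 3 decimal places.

Under noisy-OR, P(spike | causes) = 1 − (1−0.064)·∏(1−qᵢ) over the active causes.
For the numerator, keep only minor quake=true terms: 0.070784 + 0.082296 = 0.153080
The normalizing constant is 0.064×0.562×0.73 + 0.46648×0.562×0.27 + 0.46648×0.438×0.73 + 0.695894×0.438×0.27 = 0.328489
P(minor quake | spike) = 0.153080/0.328489 ≈ 0.466

Now condition on the additional information:
P(spike | nearby quarry blast) = 0.46648×0.73 + 0.695894×0.27 = 0.340530 + 0.187891 = 0.528421
Of this, 0.187891 comes from 0.695894×0.27 (the minor quake=true cases).
So P(minor quake | spike, nearby quarry blast) = 0.187891/0.528421 ≈ 0.356.
— nearby quarry blast explains away the evidence for minor quake.

Pr(minor quake | spike) ≈ 0.466; Pr(minor quake | spike, nearby quarry blast) ≈ 0.356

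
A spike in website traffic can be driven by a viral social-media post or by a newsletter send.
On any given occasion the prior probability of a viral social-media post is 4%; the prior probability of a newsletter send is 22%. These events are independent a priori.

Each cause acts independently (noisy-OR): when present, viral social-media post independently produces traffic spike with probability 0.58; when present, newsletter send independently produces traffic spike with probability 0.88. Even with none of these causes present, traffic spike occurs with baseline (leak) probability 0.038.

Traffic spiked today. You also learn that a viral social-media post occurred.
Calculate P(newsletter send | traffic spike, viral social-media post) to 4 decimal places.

Under noisy-OR, P(traffic spike | causes) = 1 − (1−0.038)·∏(1−qᵢ) over the active causes.
Numerator (weight on configurations with newsletter send): 0.951515·0.22 = 0.209333
Denominator P(traffic spike | viral social-media post): 0.59596·0.78 + 0.951515·0.22 = 0.674182
Posterior = 0.209333 / 0.674182 ≈ 0.3105

P(newsletter send | traffic spike, viral social-media post) ≈ 0.3105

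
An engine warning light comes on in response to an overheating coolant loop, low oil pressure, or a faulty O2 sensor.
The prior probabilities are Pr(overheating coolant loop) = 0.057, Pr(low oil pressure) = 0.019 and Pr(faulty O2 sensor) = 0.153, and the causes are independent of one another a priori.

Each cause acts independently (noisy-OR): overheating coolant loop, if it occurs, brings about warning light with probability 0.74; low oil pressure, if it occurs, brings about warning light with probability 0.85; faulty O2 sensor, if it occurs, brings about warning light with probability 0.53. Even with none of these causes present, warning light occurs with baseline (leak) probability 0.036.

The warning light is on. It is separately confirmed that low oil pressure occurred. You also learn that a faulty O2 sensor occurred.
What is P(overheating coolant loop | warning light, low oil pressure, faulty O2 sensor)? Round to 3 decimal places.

Under noisy-OR, P(warning light | causes) = 1 − (1−0.036)·∏(1−qᵢ) over the active causes.
Sum P(warning light|·) weighted by the priors over both values of overheating coolant loop:
  P(warning light | low oil pressure, faulty O2 sensor) = 0.932038·0.943 + 0.98233·0.057
        = 0.878912 + 0.055993 = 0.934905
Keeping only the overheating coolant loop-present terms gives 0.055993, so
  P(overheating coolant loop | warning light, low oil pressure, faulty O2 sensor) = 0.055993 / 0.934905 ≈ 0.060

P(overheating coolant loop | warning light, low oil pressure, faulty O2 sensor) ≈ 0.060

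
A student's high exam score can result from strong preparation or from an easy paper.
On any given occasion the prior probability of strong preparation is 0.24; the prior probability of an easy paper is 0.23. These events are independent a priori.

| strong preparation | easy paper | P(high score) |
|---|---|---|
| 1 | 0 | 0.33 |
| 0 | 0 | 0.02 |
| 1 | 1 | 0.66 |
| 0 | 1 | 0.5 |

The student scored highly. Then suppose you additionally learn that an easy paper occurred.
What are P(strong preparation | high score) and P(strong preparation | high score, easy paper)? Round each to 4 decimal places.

P(strong preparation | high score) ≈ 0.4957; P(strong preparation | high score, easy paper) ≈ 0.2942

Numerator (weight on configurations with strong preparation): 0.060984 + 0.036432 = 0.097416
Denominator P(high score): 0.02*0.76*0.77 + 0.5*0.76*0.23 + 0.33*0.24*0.77 + 0.66*0.24*0.23 = 0.196520
P(strong preparation | high score) = 0.097416/0.196520 ≈ 0.4957

With the extra evidence:
By total probability over both values of strong preparation:
  P(high score | easy paper) = 0.5×0.76 + 0.66×0.24
        = 0.380000 + 0.158400 = 0.538400
Configurations with strong preparation contribute 0.158400, so
  P(strong preparation | high score, easy paper) = 0.158400 / 0.538400 ≈ 0.2942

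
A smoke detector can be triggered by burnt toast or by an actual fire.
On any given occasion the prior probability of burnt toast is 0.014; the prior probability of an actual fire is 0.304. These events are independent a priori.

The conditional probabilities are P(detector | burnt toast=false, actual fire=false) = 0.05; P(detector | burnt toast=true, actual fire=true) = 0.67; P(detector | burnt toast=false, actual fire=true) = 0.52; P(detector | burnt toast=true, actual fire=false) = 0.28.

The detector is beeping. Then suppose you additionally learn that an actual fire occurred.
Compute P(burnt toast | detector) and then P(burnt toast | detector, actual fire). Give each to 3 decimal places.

P(burnt toast | detector) ≈ 0.029; P(burnt toast | detector, actual fire) ≈ 0.018

Enumerate the 4 (burnt toast, actual fire) configurations and weight by the priors:
  P(detector) = 0.05·0.986·0.696 + 0.52·0.986·0.304 + 0.28·0.014·0.696 + 0.67·0.014·0.304
        = 0.034313 + 0.155867 + 0.002728 + 0.002852 = 0.195760
Keeping only the burnt toast-present terms gives 0.005580, so
  P(burnt toast | detector) = 0.005580 / 0.195760 ≈ 0.029

Now also conditioning on actual fire=true:
P(detector | actual fire) = 0.52*0.986 + 0.67*0.014 = 0.512720 + 0.009380 = 0.522100
Restricting to configurations with burnt toast present: 0.67*0.014 = 0.009380.
Hence the posterior is 0.009380/0.522100 ≈ 0.018.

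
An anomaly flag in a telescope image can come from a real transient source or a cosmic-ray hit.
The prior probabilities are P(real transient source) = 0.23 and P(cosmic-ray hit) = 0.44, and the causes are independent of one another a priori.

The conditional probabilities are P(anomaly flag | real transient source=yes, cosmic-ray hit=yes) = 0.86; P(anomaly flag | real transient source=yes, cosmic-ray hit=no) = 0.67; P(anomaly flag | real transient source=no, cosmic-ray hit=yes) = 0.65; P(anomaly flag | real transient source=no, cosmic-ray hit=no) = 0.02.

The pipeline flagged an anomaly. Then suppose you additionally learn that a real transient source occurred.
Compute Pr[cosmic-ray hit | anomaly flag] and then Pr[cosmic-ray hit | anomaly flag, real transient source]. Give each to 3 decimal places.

Numerator (weight on configurations with cosmic-ray hit): 0.220220 + 0.087032 = 0.307252
The normalizing constant is 0.02·0.77·0.56 + 0.65·0.77·0.44 + 0.67·0.23·0.56 + 0.86·0.23·0.44 = 0.402172
P(cosmic-ray hit | anomaly flag) = 0.307252/0.402172 ≈ 0.764

Now also conditioning on real transient source=true:
Weight on cosmic-ray hit=true, given the evidence: 0.86*0.44 = 0.378400
Normalizer over all consistent configurations: 0.67*0.56 + 0.86*0.44 = 0.753600
Posterior = 0.378400 / 0.753600 ≈ 0.502

Pr[cosmic-ray hit | anomaly flag] ≈ 0.764; Pr[cosmic-ray hit | anomaly flag, real transient source] ≈ 0.502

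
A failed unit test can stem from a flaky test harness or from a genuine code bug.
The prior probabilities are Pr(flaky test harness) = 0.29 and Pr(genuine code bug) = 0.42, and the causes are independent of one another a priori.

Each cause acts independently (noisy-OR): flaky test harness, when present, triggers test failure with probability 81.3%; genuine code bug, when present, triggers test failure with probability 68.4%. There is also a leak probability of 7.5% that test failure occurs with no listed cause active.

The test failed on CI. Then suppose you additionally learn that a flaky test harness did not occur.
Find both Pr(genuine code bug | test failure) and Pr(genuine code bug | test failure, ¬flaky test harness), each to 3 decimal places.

Under noisy-OR, P(test failure | causes) = 1 − (1−0.075)·∏(1−qᵢ) over the active causes.
By total probability over the 4 (flaky test harness, genuine code bug) configurations:
  P(test failure) = 0.075*0.71*0.58 + 0.7077*0.71*0.42 + 0.827025*0.29*0.58 + 0.94534*0.29*0.42
        = 0.030885 + 0.211036 + 0.139106 + 0.115142 = 0.496169
The terms with genuine code bug present sum to 0.326178, so
  P(genuine code bug | test failure) = 0.326178 / 0.496169 ≈ 0.657

With the extra evidence:
P(test failure | ¬flaky test harness) = 0.075×0.58 + 0.7077×0.42 = 0.043500 + 0.297234 = 0.340734
The genuine code bug-present share is 0.7077×0.42 = 0.297234.
P(genuine code bug | test failure, ¬flaky test harness) = 0.297234 / 0.340734 ≈ 0.872
With flaky test harness excluded, genuine code bug must carry more of the explanatory weight for the test failure.

Pr(genuine code bug | test failure) ≈ 0.657; Pr(genuine code bug | test failure, ¬flaky test harness) ≈ 0.872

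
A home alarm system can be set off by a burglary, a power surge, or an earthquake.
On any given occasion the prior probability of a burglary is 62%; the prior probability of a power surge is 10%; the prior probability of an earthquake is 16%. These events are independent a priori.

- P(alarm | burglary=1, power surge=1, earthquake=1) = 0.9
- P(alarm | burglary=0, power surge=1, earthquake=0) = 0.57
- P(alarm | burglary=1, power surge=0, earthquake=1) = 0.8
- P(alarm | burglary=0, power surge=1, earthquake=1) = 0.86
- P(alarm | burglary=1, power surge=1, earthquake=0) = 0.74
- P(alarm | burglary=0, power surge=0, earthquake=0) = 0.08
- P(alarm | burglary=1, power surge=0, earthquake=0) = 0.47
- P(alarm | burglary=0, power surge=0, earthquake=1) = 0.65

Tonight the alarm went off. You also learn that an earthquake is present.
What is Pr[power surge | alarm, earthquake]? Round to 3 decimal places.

By total probability over the 4 (burglary, power surge) configurations:
  P(alarm | earthquake) = 0.65×0.38×0.9 + 0.86×0.38×0.1 + 0.8×0.62×0.9 + 0.9×0.62×0.1
        = 0.222300 + 0.032680 + 0.446400 + 0.055800 = 0.757180
The terms with power surge present sum to 0.088480, so
  P(power surge | alarm, earthquake) = 0.088480 / 0.757180 ≈ 0.117

Pr[power surge | alarm, earthquake] ≈ 0.117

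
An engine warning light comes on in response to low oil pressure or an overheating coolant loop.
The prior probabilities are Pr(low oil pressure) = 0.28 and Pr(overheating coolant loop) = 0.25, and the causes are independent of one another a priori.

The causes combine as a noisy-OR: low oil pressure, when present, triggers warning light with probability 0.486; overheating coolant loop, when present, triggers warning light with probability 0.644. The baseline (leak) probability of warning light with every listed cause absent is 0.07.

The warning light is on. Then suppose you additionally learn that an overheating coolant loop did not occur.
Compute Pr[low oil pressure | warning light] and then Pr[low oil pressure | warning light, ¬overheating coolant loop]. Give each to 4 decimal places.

Pr[low oil pressure | warning light] ≈ 0.5146; Pr[low oil pressure | warning light, ¬overheating coolant loop] ≈ 0.7436

Under noisy-OR, P(warning light | causes) = 1 − (1−0.07)·∏(1−qᵢ) over the active causes.
P(warning light) = 0.07·0.72·0.75 + 0.66892·0.72·0.25 + 0.52198·0.28·0.75 + 0.829825·0.28·0.25 = 0.037800 + 0.120406 + 0.109616 + 0.058088 = 0.325910
Restricting to configurations with low oil pressure present: 0.109616 + 0.058088 = 0.167704.
So P(low oil pressure | warning light) = 0.167704/0.325910 ≈ 0.5146.

Now condition on the additional information:
By total probability over both values of low oil pressure:
  P(warning light | ¬overheating coolant loop) = 0.07·0.72 + 0.52198·0.28
        = 0.050400 + 0.146154 = 0.196554
Configurations with low oil pressure contribute 0.146154, so
  P(low oil pressure | warning light, ¬overheating coolant loop) = 0.146154 / 0.196554 ≈ 0.7436
Ruling out overheating coolant loop raises the posterior on low oil pressure — the flip side of explaining away.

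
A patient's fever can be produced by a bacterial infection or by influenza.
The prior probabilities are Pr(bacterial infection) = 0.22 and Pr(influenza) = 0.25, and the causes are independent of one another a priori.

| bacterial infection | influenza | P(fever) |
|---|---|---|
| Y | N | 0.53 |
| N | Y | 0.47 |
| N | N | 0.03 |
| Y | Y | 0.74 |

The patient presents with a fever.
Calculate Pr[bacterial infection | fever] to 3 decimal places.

Pr[bacterial infection | fever] ≈ 0.540

Weight on bacterial infection=true, given the evidence: 0.087450 + 0.040700 = 0.128150
Normalizer over all consistent configurations: 0.03×0.78×0.75 + 0.47×0.78×0.25 + 0.53×0.22×0.75 + 0.74×0.22×0.25 = 0.237350
P(bacterial infection | fever) = 0.128150/0.237350 ≈ 0.540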